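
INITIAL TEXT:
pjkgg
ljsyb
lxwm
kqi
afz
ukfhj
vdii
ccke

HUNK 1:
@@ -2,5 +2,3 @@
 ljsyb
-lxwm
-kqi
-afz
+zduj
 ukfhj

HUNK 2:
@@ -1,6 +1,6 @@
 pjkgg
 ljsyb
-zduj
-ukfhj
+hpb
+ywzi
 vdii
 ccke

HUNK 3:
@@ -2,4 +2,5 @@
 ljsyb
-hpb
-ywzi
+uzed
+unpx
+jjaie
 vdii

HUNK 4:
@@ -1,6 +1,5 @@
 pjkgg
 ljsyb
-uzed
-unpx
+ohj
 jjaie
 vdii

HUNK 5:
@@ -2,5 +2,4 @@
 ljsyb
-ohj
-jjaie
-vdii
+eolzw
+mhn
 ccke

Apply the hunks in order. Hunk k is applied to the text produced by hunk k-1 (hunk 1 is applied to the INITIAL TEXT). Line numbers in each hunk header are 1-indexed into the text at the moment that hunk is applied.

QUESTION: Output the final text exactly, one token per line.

Hunk 1: at line 2 remove [lxwm,kqi,afz] add [zduj] -> 6 lines: pjkgg ljsyb zduj ukfhj vdii ccke
Hunk 2: at line 1 remove [zduj,ukfhj] add [hpb,ywzi] -> 6 lines: pjkgg ljsyb hpb ywzi vdii ccke
Hunk 3: at line 2 remove [hpb,ywzi] add [uzed,unpx,jjaie] -> 7 lines: pjkgg ljsyb uzed unpx jjaie vdii ccke
Hunk 4: at line 1 remove [uzed,unpx] add [ohj] -> 6 lines: pjkgg ljsyb ohj jjaie vdii ccke
Hunk 5: at line 2 remove [ohj,jjaie,vdii] add [eolzw,mhn] -> 5 lines: pjkgg ljsyb eolzw mhn ccke

Answer: pjkgg
ljsyb
eolzw
mhn
ccke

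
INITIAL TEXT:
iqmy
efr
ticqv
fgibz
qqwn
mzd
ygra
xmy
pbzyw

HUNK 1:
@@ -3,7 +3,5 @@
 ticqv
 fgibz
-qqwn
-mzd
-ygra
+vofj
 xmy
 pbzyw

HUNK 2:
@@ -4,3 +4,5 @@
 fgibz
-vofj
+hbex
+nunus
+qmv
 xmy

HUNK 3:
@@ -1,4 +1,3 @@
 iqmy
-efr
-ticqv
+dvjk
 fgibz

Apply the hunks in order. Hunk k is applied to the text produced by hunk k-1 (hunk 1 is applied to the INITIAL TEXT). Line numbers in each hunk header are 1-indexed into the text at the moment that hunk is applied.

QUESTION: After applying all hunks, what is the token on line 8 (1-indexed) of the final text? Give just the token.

Answer: pbzyw

Derivation:
Hunk 1: at line 3 remove [qqwn,mzd,ygra] add [vofj] -> 7 lines: iqmy efr ticqv fgibz vofj xmy pbzyw
Hunk 2: at line 4 remove [vofj] add [hbex,nunus,qmv] -> 9 lines: iqmy efr ticqv fgibz hbex nunus qmv xmy pbzyw
Hunk 3: at line 1 remove [efr,ticqv] add [dvjk] -> 8 lines: iqmy dvjk fgibz hbex nunus qmv xmy pbzyw
Final line 8: pbzyw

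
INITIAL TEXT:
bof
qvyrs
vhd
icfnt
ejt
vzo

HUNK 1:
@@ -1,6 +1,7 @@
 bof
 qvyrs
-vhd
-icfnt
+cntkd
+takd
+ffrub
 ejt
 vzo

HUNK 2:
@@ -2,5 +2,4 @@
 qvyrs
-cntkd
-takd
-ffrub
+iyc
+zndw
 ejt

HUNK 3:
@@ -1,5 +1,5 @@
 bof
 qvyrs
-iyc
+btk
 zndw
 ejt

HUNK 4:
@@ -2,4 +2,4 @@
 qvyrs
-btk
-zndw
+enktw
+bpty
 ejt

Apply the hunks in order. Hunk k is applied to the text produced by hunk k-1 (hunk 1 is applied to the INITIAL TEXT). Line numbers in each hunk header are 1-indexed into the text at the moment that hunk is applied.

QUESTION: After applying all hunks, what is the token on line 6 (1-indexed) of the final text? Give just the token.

Answer: vzo

Derivation:
Hunk 1: at line 1 remove [vhd,icfnt] add [cntkd,takd,ffrub] -> 7 lines: bof qvyrs cntkd takd ffrub ejt vzo
Hunk 2: at line 2 remove [cntkd,takd,ffrub] add [iyc,zndw] -> 6 lines: bof qvyrs iyc zndw ejt vzo
Hunk 3: at line 1 remove [iyc] add [btk] -> 6 lines: bof qvyrs btk zndw ejt vzo
Hunk 4: at line 2 remove [btk,zndw] add [enktw,bpty] -> 6 lines: bof qvyrs enktw bpty ejt vzo
Final line 6: vzo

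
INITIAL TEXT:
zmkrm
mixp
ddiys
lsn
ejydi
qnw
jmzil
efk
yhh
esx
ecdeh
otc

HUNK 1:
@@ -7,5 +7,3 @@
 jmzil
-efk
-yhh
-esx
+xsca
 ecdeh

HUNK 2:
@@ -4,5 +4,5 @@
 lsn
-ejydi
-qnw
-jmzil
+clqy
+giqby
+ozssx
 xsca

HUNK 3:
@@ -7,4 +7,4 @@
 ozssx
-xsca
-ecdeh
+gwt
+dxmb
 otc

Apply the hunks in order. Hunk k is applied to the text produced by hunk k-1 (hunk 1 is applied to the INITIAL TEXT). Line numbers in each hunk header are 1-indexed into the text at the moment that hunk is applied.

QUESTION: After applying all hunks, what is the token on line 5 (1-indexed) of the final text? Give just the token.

Hunk 1: at line 7 remove [efk,yhh,esx] add [xsca] -> 10 lines: zmkrm mixp ddiys lsn ejydi qnw jmzil xsca ecdeh otc
Hunk 2: at line 4 remove [ejydi,qnw,jmzil] add [clqy,giqby,ozssx] -> 10 lines: zmkrm mixp ddiys lsn clqy giqby ozssx xsca ecdeh otc
Hunk 3: at line 7 remove [xsca,ecdeh] add [gwt,dxmb] -> 10 lines: zmkrm mixp ddiys lsn clqy giqby ozssx gwt dxmb otc
Final line 5: clqy

Answer: clqy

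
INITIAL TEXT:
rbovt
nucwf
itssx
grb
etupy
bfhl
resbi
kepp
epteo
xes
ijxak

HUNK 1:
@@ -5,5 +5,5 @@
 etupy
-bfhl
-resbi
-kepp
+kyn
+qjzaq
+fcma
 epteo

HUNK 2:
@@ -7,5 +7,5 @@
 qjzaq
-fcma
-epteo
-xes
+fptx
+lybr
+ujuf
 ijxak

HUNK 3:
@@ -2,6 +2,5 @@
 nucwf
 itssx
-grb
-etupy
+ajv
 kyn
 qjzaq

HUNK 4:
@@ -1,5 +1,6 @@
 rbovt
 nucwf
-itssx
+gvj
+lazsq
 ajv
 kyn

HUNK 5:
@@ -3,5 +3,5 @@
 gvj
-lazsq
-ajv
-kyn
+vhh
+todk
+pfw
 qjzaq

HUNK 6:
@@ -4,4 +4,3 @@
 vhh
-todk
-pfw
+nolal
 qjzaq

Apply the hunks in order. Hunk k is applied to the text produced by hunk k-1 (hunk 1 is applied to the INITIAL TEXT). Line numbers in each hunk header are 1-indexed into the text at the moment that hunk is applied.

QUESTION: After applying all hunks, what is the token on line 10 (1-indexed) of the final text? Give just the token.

Answer: ijxak

Derivation:
Hunk 1: at line 5 remove [bfhl,resbi,kepp] add [kyn,qjzaq,fcma] -> 11 lines: rbovt nucwf itssx grb etupy kyn qjzaq fcma epteo xes ijxak
Hunk 2: at line 7 remove [fcma,epteo,xes] add [fptx,lybr,ujuf] -> 11 lines: rbovt nucwf itssx grb etupy kyn qjzaq fptx lybr ujuf ijxak
Hunk 3: at line 2 remove [grb,etupy] add [ajv] -> 10 lines: rbovt nucwf itssx ajv kyn qjzaq fptx lybr ujuf ijxak
Hunk 4: at line 1 remove [itssx] add [gvj,lazsq] -> 11 lines: rbovt nucwf gvj lazsq ajv kyn qjzaq fptx lybr ujuf ijxak
Hunk 5: at line 3 remove [lazsq,ajv,kyn] add [vhh,todk,pfw] -> 11 lines: rbovt nucwf gvj vhh todk pfw qjzaq fptx lybr ujuf ijxak
Hunk 6: at line 4 remove [todk,pfw] add [nolal] -> 10 lines: rbovt nucwf gvj vhh nolal qjzaq fptx lybr ujuf ijxak
Final line 10: ijxak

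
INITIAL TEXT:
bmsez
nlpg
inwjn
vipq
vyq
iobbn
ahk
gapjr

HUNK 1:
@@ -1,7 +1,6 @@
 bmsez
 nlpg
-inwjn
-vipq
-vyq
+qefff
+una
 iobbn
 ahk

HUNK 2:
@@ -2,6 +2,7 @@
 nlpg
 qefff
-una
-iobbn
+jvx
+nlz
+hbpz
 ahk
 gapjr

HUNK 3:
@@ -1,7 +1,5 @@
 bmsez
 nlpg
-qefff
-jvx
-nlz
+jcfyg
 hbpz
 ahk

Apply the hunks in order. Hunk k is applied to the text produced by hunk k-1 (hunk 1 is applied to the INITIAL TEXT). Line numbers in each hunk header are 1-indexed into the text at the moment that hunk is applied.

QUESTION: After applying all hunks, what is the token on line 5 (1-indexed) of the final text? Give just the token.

Answer: ahk

Derivation:
Hunk 1: at line 1 remove [inwjn,vipq,vyq] add [qefff,una] -> 7 lines: bmsez nlpg qefff una iobbn ahk gapjr
Hunk 2: at line 2 remove [una,iobbn] add [jvx,nlz,hbpz] -> 8 lines: bmsez nlpg qefff jvx nlz hbpz ahk gapjr
Hunk 3: at line 1 remove [qefff,jvx,nlz] add [jcfyg] -> 6 lines: bmsez nlpg jcfyg hbpz ahk gapjr
Final line 5: ahk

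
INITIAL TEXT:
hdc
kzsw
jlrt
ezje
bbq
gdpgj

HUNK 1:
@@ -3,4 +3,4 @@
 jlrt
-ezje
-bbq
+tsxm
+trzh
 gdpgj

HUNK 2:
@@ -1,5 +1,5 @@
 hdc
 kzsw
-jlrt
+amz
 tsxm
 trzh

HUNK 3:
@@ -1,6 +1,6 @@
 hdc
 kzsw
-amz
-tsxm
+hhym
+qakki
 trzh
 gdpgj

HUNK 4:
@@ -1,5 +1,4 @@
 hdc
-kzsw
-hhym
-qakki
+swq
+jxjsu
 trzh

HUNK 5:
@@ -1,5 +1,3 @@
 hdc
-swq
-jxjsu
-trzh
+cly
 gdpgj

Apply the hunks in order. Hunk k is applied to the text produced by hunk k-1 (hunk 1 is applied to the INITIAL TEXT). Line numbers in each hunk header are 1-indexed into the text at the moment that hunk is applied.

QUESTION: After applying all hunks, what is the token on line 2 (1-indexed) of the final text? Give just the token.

Hunk 1: at line 3 remove [ezje,bbq] add [tsxm,trzh] -> 6 lines: hdc kzsw jlrt tsxm trzh gdpgj
Hunk 2: at line 1 remove [jlrt] add [amz] -> 6 lines: hdc kzsw amz tsxm trzh gdpgj
Hunk 3: at line 1 remove [amz,tsxm] add [hhym,qakki] -> 6 lines: hdc kzsw hhym qakki trzh gdpgj
Hunk 4: at line 1 remove [kzsw,hhym,qakki] add [swq,jxjsu] -> 5 lines: hdc swq jxjsu trzh gdpgj
Hunk 5: at line 1 remove [swq,jxjsu,trzh] add [cly] -> 3 lines: hdc cly gdpgj
Final line 2: cly

Answer: cly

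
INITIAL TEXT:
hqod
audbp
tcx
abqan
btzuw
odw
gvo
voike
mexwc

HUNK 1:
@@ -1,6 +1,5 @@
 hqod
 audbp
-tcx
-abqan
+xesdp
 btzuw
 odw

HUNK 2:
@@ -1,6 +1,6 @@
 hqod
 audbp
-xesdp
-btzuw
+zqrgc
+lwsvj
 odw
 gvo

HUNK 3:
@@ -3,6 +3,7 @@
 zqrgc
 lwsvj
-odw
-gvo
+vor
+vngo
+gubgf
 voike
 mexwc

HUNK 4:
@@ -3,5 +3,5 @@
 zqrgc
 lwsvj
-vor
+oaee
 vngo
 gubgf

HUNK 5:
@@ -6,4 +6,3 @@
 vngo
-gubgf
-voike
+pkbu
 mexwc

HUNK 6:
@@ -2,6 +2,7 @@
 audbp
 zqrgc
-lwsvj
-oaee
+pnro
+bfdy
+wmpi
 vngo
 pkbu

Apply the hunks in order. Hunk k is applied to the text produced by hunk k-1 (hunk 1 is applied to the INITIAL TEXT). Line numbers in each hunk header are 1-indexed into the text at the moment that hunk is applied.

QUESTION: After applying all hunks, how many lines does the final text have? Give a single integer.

Hunk 1: at line 1 remove [tcx,abqan] add [xesdp] -> 8 lines: hqod audbp xesdp btzuw odw gvo voike mexwc
Hunk 2: at line 1 remove [xesdp,btzuw] add [zqrgc,lwsvj] -> 8 lines: hqod audbp zqrgc lwsvj odw gvo voike mexwc
Hunk 3: at line 3 remove [odw,gvo] add [vor,vngo,gubgf] -> 9 lines: hqod audbp zqrgc lwsvj vor vngo gubgf voike mexwc
Hunk 4: at line 3 remove [vor] add [oaee] -> 9 lines: hqod audbp zqrgc lwsvj oaee vngo gubgf voike mexwc
Hunk 5: at line 6 remove [gubgf,voike] add [pkbu] -> 8 lines: hqod audbp zqrgc lwsvj oaee vngo pkbu mexwc
Hunk 6: at line 2 remove [lwsvj,oaee] add [pnro,bfdy,wmpi] -> 9 lines: hqod audbp zqrgc pnro bfdy wmpi vngo pkbu mexwc
Final line count: 9

Answer: 9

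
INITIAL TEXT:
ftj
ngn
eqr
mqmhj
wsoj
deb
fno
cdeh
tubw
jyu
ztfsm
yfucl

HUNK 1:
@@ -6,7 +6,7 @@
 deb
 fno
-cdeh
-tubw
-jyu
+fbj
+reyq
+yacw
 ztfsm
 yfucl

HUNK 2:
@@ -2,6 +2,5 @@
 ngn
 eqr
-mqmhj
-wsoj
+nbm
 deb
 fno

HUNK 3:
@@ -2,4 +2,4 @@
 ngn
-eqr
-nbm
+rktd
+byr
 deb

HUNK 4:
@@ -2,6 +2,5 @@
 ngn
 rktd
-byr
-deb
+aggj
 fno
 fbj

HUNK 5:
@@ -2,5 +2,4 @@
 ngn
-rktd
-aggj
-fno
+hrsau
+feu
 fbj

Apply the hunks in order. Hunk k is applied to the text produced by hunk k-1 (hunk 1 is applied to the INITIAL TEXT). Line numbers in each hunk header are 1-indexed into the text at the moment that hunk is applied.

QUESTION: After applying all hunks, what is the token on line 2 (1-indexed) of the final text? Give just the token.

Answer: ngn

Derivation:
Hunk 1: at line 6 remove [cdeh,tubw,jyu] add [fbj,reyq,yacw] -> 12 lines: ftj ngn eqr mqmhj wsoj deb fno fbj reyq yacw ztfsm yfucl
Hunk 2: at line 2 remove [mqmhj,wsoj] add [nbm] -> 11 lines: ftj ngn eqr nbm deb fno fbj reyq yacw ztfsm yfucl
Hunk 3: at line 2 remove [eqr,nbm] add [rktd,byr] -> 11 lines: ftj ngn rktd byr deb fno fbj reyq yacw ztfsm yfucl
Hunk 4: at line 2 remove [byr,deb] add [aggj] -> 10 lines: ftj ngn rktd aggj fno fbj reyq yacw ztfsm yfucl
Hunk 5: at line 2 remove [rktd,aggj,fno] add [hrsau,feu] -> 9 lines: ftj ngn hrsau feu fbj reyq yacw ztfsm yfucl
Final line 2: ngn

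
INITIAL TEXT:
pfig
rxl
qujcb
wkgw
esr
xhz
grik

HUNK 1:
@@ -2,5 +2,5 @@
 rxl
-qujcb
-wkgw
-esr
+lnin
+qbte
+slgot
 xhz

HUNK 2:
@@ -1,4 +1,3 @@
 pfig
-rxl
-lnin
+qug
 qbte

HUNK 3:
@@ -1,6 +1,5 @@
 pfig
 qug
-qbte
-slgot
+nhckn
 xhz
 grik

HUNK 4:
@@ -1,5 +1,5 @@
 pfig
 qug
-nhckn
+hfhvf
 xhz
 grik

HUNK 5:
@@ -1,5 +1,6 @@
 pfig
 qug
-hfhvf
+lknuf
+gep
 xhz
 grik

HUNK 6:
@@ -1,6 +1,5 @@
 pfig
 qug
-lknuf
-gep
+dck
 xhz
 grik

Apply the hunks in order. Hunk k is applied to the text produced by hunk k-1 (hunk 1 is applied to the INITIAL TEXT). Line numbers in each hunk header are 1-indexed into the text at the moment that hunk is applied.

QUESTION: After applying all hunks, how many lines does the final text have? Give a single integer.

Answer: 5

Derivation:
Hunk 1: at line 2 remove [qujcb,wkgw,esr] add [lnin,qbte,slgot] -> 7 lines: pfig rxl lnin qbte slgot xhz grik
Hunk 2: at line 1 remove [rxl,lnin] add [qug] -> 6 lines: pfig qug qbte slgot xhz grik
Hunk 3: at line 1 remove [qbte,slgot] add [nhckn] -> 5 lines: pfig qug nhckn xhz grik
Hunk 4: at line 1 remove [nhckn] add [hfhvf] -> 5 lines: pfig qug hfhvf xhz grik
Hunk 5: at line 1 remove [hfhvf] add [lknuf,gep] -> 6 lines: pfig qug lknuf gep xhz grik
Hunk 6: at line 1 remove [lknuf,gep] add [dck] -> 5 lines: pfig qug dck xhz grik
Final line count: 5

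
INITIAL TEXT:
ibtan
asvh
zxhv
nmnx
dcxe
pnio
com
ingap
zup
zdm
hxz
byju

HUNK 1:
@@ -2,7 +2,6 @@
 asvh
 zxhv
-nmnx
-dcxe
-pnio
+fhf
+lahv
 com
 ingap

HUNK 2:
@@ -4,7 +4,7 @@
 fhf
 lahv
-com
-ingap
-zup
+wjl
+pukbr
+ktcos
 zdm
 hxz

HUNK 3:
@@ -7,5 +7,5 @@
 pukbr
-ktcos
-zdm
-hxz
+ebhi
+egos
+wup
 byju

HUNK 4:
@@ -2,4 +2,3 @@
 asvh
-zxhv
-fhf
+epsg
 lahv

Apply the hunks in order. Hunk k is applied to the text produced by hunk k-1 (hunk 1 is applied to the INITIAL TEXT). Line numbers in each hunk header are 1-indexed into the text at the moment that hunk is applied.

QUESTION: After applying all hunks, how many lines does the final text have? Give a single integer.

Answer: 10

Derivation:
Hunk 1: at line 2 remove [nmnx,dcxe,pnio] add [fhf,lahv] -> 11 lines: ibtan asvh zxhv fhf lahv com ingap zup zdm hxz byju
Hunk 2: at line 4 remove [com,ingap,zup] add [wjl,pukbr,ktcos] -> 11 lines: ibtan asvh zxhv fhf lahv wjl pukbr ktcos zdm hxz byju
Hunk 3: at line 7 remove [ktcos,zdm,hxz] add [ebhi,egos,wup] -> 11 lines: ibtan asvh zxhv fhf lahv wjl pukbr ebhi egos wup byju
Hunk 4: at line 2 remove [zxhv,fhf] add [epsg] -> 10 lines: ibtan asvh epsg lahv wjl pukbr ebhi egos wup byju
Final line count: 10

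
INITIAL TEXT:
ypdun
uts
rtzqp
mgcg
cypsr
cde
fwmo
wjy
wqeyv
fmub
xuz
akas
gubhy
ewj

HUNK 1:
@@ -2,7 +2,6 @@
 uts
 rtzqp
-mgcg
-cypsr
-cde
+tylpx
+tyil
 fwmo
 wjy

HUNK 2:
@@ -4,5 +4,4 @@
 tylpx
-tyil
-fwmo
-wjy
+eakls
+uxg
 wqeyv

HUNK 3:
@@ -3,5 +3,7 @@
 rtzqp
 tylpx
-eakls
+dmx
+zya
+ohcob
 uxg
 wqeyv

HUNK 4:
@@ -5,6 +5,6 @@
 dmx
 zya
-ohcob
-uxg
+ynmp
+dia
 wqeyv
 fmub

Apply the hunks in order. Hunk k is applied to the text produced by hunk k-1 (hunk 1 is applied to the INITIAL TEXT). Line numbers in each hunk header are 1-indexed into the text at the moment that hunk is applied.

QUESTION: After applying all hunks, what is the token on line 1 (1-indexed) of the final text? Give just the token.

Hunk 1: at line 2 remove [mgcg,cypsr,cde] add [tylpx,tyil] -> 13 lines: ypdun uts rtzqp tylpx tyil fwmo wjy wqeyv fmub xuz akas gubhy ewj
Hunk 2: at line 4 remove [tyil,fwmo,wjy] add [eakls,uxg] -> 12 lines: ypdun uts rtzqp tylpx eakls uxg wqeyv fmub xuz akas gubhy ewj
Hunk 3: at line 3 remove [eakls] add [dmx,zya,ohcob] -> 14 lines: ypdun uts rtzqp tylpx dmx zya ohcob uxg wqeyv fmub xuz akas gubhy ewj
Hunk 4: at line 5 remove [ohcob,uxg] add [ynmp,dia] -> 14 lines: ypdun uts rtzqp tylpx dmx zya ynmp dia wqeyv fmub xuz akas gubhy ewj
Final line 1: ypdun

Answer: ypdun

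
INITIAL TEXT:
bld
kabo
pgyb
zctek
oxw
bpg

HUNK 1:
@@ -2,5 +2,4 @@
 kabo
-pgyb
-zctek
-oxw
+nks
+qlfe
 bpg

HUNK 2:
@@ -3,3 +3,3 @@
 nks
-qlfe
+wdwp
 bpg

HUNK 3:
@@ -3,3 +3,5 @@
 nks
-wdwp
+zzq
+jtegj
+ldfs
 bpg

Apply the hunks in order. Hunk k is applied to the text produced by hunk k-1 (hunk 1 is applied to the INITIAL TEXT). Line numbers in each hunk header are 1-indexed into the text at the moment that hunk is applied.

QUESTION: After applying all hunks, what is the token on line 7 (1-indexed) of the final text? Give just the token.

Hunk 1: at line 2 remove [pgyb,zctek,oxw] add [nks,qlfe] -> 5 lines: bld kabo nks qlfe bpg
Hunk 2: at line 3 remove [qlfe] add [wdwp] -> 5 lines: bld kabo nks wdwp bpg
Hunk 3: at line 3 remove [wdwp] add [zzq,jtegj,ldfs] -> 7 lines: bld kabo nks zzq jtegj ldfs bpg
Final line 7: bpg

Answer: bpg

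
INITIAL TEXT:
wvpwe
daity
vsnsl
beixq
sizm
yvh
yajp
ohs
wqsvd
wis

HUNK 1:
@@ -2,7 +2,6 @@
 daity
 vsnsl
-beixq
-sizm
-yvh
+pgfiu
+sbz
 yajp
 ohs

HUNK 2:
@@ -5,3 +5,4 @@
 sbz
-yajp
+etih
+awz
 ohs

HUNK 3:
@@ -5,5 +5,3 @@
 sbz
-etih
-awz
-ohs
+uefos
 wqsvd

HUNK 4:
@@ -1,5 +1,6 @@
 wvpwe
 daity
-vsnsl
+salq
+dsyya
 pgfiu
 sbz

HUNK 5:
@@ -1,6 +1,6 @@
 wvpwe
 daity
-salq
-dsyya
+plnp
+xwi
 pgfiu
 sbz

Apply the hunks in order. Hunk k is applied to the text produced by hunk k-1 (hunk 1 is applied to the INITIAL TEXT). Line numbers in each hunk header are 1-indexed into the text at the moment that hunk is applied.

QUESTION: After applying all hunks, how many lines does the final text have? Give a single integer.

Hunk 1: at line 2 remove [beixq,sizm,yvh] add [pgfiu,sbz] -> 9 lines: wvpwe daity vsnsl pgfiu sbz yajp ohs wqsvd wis
Hunk 2: at line 5 remove [yajp] add [etih,awz] -> 10 lines: wvpwe daity vsnsl pgfiu sbz etih awz ohs wqsvd wis
Hunk 3: at line 5 remove [etih,awz,ohs] add [uefos] -> 8 lines: wvpwe daity vsnsl pgfiu sbz uefos wqsvd wis
Hunk 4: at line 1 remove [vsnsl] add [salq,dsyya] -> 9 lines: wvpwe daity salq dsyya pgfiu sbz uefos wqsvd wis
Hunk 5: at line 1 remove [salq,dsyya] add [plnp,xwi] -> 9 lines: wvpwe daity plnp xwi pgfiu sbz uefos wqsvd wis
Final line count: 9

Answer: 9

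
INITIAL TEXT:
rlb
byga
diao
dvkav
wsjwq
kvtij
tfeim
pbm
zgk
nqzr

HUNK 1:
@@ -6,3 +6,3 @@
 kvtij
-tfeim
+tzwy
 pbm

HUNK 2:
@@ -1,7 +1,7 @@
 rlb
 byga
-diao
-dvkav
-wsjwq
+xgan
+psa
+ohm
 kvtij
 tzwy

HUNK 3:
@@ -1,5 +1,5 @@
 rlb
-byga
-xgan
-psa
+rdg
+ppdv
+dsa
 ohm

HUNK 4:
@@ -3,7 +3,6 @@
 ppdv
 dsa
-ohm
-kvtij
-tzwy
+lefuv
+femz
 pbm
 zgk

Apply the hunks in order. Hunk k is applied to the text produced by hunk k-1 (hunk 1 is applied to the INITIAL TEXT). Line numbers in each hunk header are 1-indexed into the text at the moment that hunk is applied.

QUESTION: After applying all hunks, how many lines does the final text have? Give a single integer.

Hunk 1: at line 6 remove [tfeim] add [tzwy] -> 10 lines: rlb byga diao dvkav wsjwq kvtij tzwy pbm zgk nqzr
Hunk 2: at line 1 remove [diao,dvkav,wsjwq] add [xgan,psa,ohm] -> 10 lines: rlb byga xgan psa ohm kvtij tzwy pbm zgk nqzr
Hunk 3: at line 1 remove [byga,xgan,psa] add [rdg,ppdv,dsa] -> 10 lines: rlb rdg ppdv dsa ohm kvtij tzwy pbm zgk nqzr
Hunk 4: at line 3 remove [ohm,kvtij,tzwy] add [lefuv,femz] -> 9 lines: rlb rdg ppdv dsa lefuv femz pbm zgk nqzr
Final line count: 9

Answer: 9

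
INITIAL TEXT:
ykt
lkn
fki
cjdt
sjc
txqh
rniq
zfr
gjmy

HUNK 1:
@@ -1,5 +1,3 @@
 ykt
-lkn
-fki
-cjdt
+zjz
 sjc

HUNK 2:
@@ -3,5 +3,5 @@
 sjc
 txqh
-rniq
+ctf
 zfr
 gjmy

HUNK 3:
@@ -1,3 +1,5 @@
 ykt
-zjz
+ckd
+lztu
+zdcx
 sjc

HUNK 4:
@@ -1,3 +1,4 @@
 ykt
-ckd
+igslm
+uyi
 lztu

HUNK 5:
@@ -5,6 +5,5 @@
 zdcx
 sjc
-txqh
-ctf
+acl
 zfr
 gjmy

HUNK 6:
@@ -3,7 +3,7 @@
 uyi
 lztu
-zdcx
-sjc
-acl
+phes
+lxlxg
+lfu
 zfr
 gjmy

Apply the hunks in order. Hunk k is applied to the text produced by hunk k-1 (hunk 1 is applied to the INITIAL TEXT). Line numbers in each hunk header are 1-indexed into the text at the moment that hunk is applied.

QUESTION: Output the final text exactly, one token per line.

Hunk 1: at line 1 remove [lkn,fki,cjdt] add [zjz] -> 7 lines: ykt zjz sjc txqh rniq zfr gjmy
Hunk 2: at line 3 remove [rniq] add [ctf] -> 7 lines: ykt zjz sjc txqh ctf zfr gjmy
Hunk 3: at line 1 remove [zjz] add [ckd,lztu,zdcx] -> 9 lines: ykt ckd lztu zdcx sjc txqh ctf zfr gjmy
Hunk 4: at line 1 remove [ckd] add [igslm,uyi] -> 10 lines: ykt igslm uyi lztu zdcx sjc txqh ctf zfr gjmy
Hunk 5: at line 5 remove [txqh,ctf] add [acl] -> 9 lines: ykt igslm uyi lztu zdcx sjc acl zfr gjmy
Hunk 6: at line 3 remove [zdcx,sjc,acl] add [phes,lxlxg,lfu] -> 9 lines: ykt igslm uyi lztu phes lxlxg lfu zfr gjmy

Answer: ykt
igslm
uyi
lztu
phes
lxlxg
lfu
zfr
gjmy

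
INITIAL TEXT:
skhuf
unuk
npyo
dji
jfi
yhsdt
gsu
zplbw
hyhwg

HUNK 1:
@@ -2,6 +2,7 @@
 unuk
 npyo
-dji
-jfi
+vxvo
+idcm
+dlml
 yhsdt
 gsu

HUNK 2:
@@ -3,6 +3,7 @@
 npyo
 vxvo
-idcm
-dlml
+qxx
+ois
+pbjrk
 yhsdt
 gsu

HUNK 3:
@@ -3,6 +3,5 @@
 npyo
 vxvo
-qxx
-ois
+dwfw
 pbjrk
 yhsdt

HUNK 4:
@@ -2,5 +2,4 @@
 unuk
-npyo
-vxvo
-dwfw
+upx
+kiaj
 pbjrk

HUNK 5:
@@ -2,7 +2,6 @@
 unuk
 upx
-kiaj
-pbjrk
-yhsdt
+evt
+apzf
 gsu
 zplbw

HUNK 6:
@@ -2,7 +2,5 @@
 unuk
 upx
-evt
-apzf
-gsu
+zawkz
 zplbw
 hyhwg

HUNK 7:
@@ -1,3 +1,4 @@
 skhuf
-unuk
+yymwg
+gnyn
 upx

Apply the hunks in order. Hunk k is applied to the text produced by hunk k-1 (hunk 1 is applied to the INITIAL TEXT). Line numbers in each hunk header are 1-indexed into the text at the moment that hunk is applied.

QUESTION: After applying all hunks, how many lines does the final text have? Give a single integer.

Answer: 7

Derivation:
Hunk 1: at line 2 remove [dji,jfi] add [vxvo,idcm,dlml] -> 10 lines: skhuf unuk npyo vxvo idcm dlml yhsdt gsu zplbw hyhwg
Hunk 2: at line 3 remove [idcm,dlml] add [qxx,ois,pbjrk] -> 11 lines: skhuf unuk npyo vxvo qxx ois pbjrk yhsdt gsu zplbw hyhwg
Hunk 3: at line 3 remove [qxx,ois] add [dwfw] -> 10 lines: skhuf unuk npyo vxvo dwfw pbjrk yhsdt gsu zplbw hyhwg
Hunk 4: at line 2 remove [npyo,vxvo,dwfw] add [upx,kiaj] -> 9 lines: skhuf unuk upx kiaj pbjrk yhsdt gsu zplbw hyhwg
Hunk 5: at line 2 remove [kiaj,pbjrk,yhsdt] add [evt,apzf] -> 8 lines: skhuf unuk upx evt apzf gsu zplbw hyhwg
Hunk 6: at line 2 remove [evt,apzf,gsu] add [zawkz] -> 6 lines: skhuf unuk upx zawkz zplbw hyhwg
Hunk 7: at line 1 remove [unuk] add [yymwg,gnyn] -> 7 lines: skhuf yymwg gnyn upx zawkz zplbw hyhwg
Final line count: 7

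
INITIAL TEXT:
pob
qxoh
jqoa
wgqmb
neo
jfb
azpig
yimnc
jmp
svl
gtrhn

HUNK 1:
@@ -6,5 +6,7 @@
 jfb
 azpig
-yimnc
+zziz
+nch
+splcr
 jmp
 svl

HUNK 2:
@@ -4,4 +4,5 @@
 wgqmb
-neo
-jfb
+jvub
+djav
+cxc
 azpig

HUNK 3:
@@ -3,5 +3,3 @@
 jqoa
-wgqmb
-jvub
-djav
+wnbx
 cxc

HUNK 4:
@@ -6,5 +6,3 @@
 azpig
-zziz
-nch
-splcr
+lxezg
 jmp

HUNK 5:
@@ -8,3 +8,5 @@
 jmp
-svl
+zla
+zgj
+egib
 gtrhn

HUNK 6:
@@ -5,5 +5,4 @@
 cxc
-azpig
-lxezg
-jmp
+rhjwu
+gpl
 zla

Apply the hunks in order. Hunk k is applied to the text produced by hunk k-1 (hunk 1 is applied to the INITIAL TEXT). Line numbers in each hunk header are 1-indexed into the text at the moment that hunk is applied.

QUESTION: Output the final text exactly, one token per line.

Hunk 1: at line 6 remove [yimnc] add [zziz,nch,splcr] -> 13 lines: pob qxoh jqoa wgqmb neo jfb azpig zziz nch splcr jmp svl gtrhn
Hunk 2: at line 4 remove [neo,jfb] add [jvub,djav,cxc] -> 14 lines: pob qxoh jqoa wgqmb jvub djav cxc azpig zziz nch splcr jmp svl gtrhn
Hunk 3: at line 3 remove [wgqmb,jvub,djav] add [wnbx] -> 12 lines: pob qxoh jqoa wnbx cxc azpig zziz nch splcr jmp svl gtrhn
Hunk 4: at line 6 remove [zziz,nch,splcr] add [lxezg] -> 10 lines: pob qxoh jqoa wnbx cxc azpig lxezg jmp svl gtrhn
Hunk 5: at line 8 remove [svl] add [zla,zgj,egib] -> 12 lines: pob qxoh jqoa wnbx cxc azpig lxezg jmp zla zgj egib gtrhn
Hunk 6: at line 5 remove [azpig,lxezg,jmp] add [rhjwu,gpl] -> 11 lines: pob qxoh jqoa wnbx cxc rhjwu gpl zla zgj egib gtrhn

Answer: pob
qxoh
jqoa
wnbx
cxc
rhjwu
gpl
zla
zgj
egib
gtrhn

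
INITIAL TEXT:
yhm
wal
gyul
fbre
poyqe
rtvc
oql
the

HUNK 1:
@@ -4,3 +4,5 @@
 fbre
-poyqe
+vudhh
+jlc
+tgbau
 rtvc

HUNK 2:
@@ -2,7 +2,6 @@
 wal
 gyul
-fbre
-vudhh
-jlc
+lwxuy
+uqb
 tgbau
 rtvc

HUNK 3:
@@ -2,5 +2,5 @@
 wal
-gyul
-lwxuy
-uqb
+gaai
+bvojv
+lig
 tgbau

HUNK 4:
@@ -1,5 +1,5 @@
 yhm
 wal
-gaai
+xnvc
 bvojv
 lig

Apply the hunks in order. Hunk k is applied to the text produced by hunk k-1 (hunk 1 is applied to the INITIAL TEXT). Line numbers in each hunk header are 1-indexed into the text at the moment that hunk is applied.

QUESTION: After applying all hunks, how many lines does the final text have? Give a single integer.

Answer: 9

Derivation:
Hunk 1: at line 4 remove [poyqe] add [vudhh,jlc,tgbau] -> 10 lines: yhm wal gyul fbre vudhh jlc tgbau rtvc oql the
Hunk 2: at line 2 remove [fbre,vudhh,jlc] add [lwxuy,uqb] -> 9 lines: yhm wal gyul lwxuy uqb tgbau rtvc oql the
Hunk 3: at line 2 remove [gyul,lwxuy,uqb] add [gaai,bvojv,lig] -> 9 lines: yhm wal gaai bvojv lig tgbau rtvc oql the
Hunk 4: at line 1 remove [gaai] add [xnvc] -> 9 lines: yhm wal xnvc bvojv lig tgbau rtvc oql the
Final line count: 9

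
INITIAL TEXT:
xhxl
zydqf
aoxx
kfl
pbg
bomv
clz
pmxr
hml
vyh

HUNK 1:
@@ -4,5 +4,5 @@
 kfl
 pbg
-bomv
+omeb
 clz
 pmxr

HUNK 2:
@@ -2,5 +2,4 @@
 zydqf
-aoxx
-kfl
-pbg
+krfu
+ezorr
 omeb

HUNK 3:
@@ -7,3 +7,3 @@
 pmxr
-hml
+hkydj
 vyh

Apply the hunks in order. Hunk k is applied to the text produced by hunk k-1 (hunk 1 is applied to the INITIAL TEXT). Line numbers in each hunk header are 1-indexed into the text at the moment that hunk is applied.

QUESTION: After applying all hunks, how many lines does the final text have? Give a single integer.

Hunk 1: at line 4 remove [bomv] add [omeb] -> 10 lines: xhxl zydqf aoxx kfl pbg omeb clz pmxr hml vyh
Hunk 2: at line 2 remove [aoxx,kfl,pbg] add [krfu,ezorr] -> 9 lines: xhxl zydqf krfu ezorr omeb clz pmxr hml vyh
Hunk 3: at line 7 remove [hml] add [hkydj] -> 9 lines: xhxl zydqf krfu ezorr omeb clz pmxr hkydj vyh
Final line count: 9

Answer: 9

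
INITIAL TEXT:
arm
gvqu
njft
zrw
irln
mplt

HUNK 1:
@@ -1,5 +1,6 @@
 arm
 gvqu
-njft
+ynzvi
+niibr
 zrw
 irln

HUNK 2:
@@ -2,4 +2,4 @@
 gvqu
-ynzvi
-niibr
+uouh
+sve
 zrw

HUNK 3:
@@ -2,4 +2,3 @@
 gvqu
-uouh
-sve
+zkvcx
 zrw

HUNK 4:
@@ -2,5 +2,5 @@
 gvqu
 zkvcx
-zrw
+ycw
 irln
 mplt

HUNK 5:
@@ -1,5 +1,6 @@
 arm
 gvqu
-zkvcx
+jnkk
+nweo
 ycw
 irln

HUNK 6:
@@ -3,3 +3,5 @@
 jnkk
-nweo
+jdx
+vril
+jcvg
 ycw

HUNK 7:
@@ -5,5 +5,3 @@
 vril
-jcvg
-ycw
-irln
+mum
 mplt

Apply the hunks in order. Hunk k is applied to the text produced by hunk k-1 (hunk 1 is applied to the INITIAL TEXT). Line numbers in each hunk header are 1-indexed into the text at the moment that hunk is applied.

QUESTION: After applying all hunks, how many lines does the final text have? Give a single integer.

Answer: 7

Derivation:
Hunk 1: at line 1 remove [njft] add [ynzvi,niibr] -> 7 lines: arm gvqu ynzvi niibr zrw irln mplt
Hunk 2: at line 2 remove [ynzvi,niibr] add [uouh,sve] -> 7 lines: arm gvqu uouh sve zrw irln mplt
Hunk 3: at line 2 remove [uouh,sve] add [zkvcx] -> 6 lines: arm gvqu zkvcx zrw irln mplt
Hunk 4: at line 2 remove [zrw] add [ycw] -> 6 lines: arm gvqu zkvcx ycw irln mplt
Hunk 5: at line 1 remove [zkvcx] add [jnkk,nweo] -> 7 lines: arm gvqu jnkk nweo ycw irln mplt
Hunk 6: at line 3 remove [nweo] add [jdx,vril,jcvg] -> 9 lines: arm gvqu jnkk jdx vril jcvg ycw irln mplt
Hunk 7: at line 5 remove [jcvg,ycw,irln] add [mum] -> 7 lines: arm gvqu jnkk jdx vril mum mplt
Final line count: 7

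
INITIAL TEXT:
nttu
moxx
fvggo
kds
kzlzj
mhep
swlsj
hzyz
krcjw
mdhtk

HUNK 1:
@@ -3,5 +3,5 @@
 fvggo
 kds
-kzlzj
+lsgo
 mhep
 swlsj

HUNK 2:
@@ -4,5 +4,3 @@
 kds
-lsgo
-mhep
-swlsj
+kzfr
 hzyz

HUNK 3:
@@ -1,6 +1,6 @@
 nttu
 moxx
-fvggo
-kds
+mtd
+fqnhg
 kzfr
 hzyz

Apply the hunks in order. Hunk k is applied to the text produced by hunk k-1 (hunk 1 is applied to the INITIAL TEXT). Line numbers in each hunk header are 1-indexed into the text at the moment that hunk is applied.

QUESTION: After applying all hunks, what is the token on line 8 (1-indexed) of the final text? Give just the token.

Answer: mdhtk

Derivation:
Hunk 1: at line 3 remove [kzlzj] add [lsgo] -> 10 lines: nttu moxx fvggo kds lsgo mhep swlsj hzyz krcjw mdhtk
Hunk 2: at line 4 remove [lsgo,mhep,swlsj] add [kzfr] -> 8 lines: nttu moxx fvggo kds kzfr hzyz krcjw mdhtk
Hunk 3: at line 1 remove [fvggo,kds] add [mtd,fqnhg] -> 8 lines: nttu moxx mtd fqnhg kzfr hzyz krcjw mdhtk
Final line 8: mdhtk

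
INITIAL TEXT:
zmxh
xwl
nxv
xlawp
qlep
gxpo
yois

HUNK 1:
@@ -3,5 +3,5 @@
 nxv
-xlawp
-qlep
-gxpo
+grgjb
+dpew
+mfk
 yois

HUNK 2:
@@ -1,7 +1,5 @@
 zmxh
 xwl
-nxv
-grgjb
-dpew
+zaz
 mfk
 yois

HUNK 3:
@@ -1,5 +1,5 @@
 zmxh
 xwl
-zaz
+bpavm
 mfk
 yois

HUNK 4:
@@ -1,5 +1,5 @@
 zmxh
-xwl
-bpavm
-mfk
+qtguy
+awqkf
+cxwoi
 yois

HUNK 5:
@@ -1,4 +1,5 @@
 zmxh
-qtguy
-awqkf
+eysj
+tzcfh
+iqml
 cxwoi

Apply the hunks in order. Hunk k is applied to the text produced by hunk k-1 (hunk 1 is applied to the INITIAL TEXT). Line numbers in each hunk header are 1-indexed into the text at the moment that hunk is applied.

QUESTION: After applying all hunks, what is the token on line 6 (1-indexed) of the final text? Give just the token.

Hunk 1: at line 3 remove [xlawp,qlep,gxpo] add [grgjb,dpew,mfk] -> 7 lines: zmxh xwl nxv grgjb dpew mfk yois
Hunk 2: at line 1 remove [nxv,grgjb,dpew] add [zaz] -> 5 lines: zmxh xwl zaz mfk yois
Hunk 3: at line 1 remove [zaz] add [bpavm] -> 5 lines: zmxh xwl bpavm mfk yois
Hunk 4: at line 1 remove [xwl,bpavm,mfk] add [qtguy,awqkf,cxwoi] -> 5 lines: zmxh qtguy awqkf cxwoi yois
Hunk 5: at line 1 remove [qtguy,awqkf] add [eysj,tzcfh,iqml] -> 6 lines: zmxh eysj tzcfh iqml cxwoi yois
Final line 6: yois

Answer: yois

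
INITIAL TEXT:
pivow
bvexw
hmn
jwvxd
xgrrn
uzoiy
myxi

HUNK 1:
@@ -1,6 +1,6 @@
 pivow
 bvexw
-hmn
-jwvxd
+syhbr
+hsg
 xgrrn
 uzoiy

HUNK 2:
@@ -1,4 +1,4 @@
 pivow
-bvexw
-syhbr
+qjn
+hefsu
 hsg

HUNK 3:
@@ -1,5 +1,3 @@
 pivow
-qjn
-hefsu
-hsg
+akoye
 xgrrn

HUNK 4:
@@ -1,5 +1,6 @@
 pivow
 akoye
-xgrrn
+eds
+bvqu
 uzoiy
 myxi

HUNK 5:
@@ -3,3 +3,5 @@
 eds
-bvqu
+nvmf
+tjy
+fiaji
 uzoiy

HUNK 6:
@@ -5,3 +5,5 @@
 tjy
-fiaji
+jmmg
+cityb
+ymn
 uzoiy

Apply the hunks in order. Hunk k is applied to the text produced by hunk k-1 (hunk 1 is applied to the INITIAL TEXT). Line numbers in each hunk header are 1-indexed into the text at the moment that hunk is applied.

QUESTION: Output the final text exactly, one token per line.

Answer: pivow
akoye
eds
nvmf
tjy
jmmg
cityb
ymn
uzoiy
myxi

Derivation:
Hunk 1: at line 1 remove [hmn,jwvxd] add [syhbr,hsg] -> 7 lines: pivow bvexw syhbr hsg xgrrn uzoiy myxi
Hunk 2: at line 1 remove [bvexw,syhbr] add [qjn,hefsu] -> 7 lines: pivow qjn hefsu hsg xgrrn uzoiy myxi
Hunk 3: at line 1 remove [qjn,hefsu,hsg] add [akoye] -> 5 lines: pivow akoye xgrrn uzoiy myxi
Hunk 4: at line 1 remove [xgrrn] add [eds,bvqu] -> 6 lines: pivow akoye eds bvqu uzoiy myxi
Hunk 5: at line 3 remove [bvqu] add [nvmf,tjy,fiaji] -> 8 lines: pivow akoye eds nvmf tjy fiaji uzoiy myxi
Hunk 6: at line 5 remove [fiaji] add [jmmg,cityb,ymn] -> 10 lines: pivow akoye eds nvmf tjy jmmg cityb ymn uzoiy myxi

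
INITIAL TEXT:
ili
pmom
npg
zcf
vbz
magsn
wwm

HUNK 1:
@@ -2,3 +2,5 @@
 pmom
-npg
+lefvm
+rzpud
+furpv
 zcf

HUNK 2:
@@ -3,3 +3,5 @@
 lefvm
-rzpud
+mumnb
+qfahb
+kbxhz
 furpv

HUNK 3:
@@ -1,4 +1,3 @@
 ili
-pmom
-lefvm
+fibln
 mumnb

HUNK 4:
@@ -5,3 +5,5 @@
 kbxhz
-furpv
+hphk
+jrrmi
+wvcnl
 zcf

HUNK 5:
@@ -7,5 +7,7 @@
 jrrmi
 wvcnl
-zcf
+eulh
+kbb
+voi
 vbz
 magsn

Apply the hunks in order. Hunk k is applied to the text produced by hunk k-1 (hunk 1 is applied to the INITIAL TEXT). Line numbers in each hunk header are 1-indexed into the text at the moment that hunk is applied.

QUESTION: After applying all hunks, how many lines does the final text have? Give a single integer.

Hunk 1: at line 2 remove [npg] add [lefvm,rzpud,furpv] -> 9 lines: ili pmom lefvm rzpud furpv zcf vbz magsn wwm
Hunk 2: at line 3 remove [rzpud] add [mumnb,qfahb,kbxhz] -> 11 lines: ili pmom lefvm mumnb qfahb kbxhz furpv zcf vbz magsn wwm
Hunk 3: at line 1 remove [pmom,lefvm] add [fibln] -> 10 lines: ili fibln mumnb qfahb kbxhz furpv zcf vbz magsn wwm
Hunk 4: at line 5 remove [furpv] add [hphk,jrrmi,wvcnl] -> 12 lines: ili fibln mumnb qfahb kbxhz hphk jrrmi wvcnl zcf vbz magsn wwm
Hunk 5: at line 7 remove [zcf] add [eulh,kbb,voi] -> 14 lines: ili fibln mumnb qfahb kbxhz hphk jrrmi wvcnl eulh kbb voi vbz magsn wwm
Final line count: 14

Answer: 14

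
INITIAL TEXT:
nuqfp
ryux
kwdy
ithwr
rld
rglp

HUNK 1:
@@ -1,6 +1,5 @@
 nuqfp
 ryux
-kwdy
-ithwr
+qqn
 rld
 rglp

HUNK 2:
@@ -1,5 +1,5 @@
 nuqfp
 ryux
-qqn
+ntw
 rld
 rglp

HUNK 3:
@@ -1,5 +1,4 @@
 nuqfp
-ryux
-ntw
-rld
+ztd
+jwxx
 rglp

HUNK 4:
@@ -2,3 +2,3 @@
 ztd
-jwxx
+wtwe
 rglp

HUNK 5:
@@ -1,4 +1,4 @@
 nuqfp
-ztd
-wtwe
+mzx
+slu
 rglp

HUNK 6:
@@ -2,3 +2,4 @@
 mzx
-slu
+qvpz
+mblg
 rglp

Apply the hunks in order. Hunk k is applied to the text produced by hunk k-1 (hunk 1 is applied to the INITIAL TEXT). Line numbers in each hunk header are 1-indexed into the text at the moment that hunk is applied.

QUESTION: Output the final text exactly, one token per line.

Hunk 1: at line 1 remove [kwdy,ithwr] add [qqn] -> 5 lines: nuqfp ryux qqn rld rglp
Hunk 2: at line 1 remove [qqn] add [ntw] -> 5 lines: nuqfp ryux ntw rld rglp
Hunk 3: at line 1 remove [ryux,ntw,rld] add [ztd,jwxx] -> 4 lines: nuqfp ztd jwxx rglp
Hunk 4: at line 2 remove [jwxx] add [wtwe] -> 4 lines: nuqfp ztd wtwe rglp
Hunk 5: at line 1 remove [ztd,wtwe] add [mzx,slu] -> 4 lines: nuqfp mzx slu rglp
Hunk 6: at line 2 remove [slu] add [qvpz,mblg] -> 5 lines: nuqfp mzx qvpz mblg rglp

Answer: nuqfp
mzx
qvpz
mblg
rglp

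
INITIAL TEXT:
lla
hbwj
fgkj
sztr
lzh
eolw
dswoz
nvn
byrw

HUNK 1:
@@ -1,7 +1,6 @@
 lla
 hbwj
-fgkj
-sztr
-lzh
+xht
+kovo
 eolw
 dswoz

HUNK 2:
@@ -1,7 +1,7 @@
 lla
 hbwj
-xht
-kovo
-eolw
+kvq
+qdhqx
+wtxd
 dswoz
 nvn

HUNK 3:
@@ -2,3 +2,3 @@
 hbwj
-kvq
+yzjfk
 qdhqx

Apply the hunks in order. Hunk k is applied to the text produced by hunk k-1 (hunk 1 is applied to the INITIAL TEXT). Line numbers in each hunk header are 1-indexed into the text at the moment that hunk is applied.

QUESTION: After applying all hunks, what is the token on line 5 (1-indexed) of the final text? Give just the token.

Hunk 1: at line 1 remove [fgkj,sztr,lzh] add [xht,kovo] -> 8 lines: lla hbwj xht kovo eolw dswoz nvn byrw
Hunk 2: at line 1 remove [xht,kovo,eolw] add [kvq,qdhqx,wtxd] -> 8 lines: lla hbwj kvq qdhqx wtxd dswoz nvn byrw
Hunk 3: at line 2 remove [kvq] add [yzjfk] -> 8 lines: lla hbwj yzjfk qdhqx wtxd dswoz nvn byrw
Final line 5: wtxd

Answer: wtxd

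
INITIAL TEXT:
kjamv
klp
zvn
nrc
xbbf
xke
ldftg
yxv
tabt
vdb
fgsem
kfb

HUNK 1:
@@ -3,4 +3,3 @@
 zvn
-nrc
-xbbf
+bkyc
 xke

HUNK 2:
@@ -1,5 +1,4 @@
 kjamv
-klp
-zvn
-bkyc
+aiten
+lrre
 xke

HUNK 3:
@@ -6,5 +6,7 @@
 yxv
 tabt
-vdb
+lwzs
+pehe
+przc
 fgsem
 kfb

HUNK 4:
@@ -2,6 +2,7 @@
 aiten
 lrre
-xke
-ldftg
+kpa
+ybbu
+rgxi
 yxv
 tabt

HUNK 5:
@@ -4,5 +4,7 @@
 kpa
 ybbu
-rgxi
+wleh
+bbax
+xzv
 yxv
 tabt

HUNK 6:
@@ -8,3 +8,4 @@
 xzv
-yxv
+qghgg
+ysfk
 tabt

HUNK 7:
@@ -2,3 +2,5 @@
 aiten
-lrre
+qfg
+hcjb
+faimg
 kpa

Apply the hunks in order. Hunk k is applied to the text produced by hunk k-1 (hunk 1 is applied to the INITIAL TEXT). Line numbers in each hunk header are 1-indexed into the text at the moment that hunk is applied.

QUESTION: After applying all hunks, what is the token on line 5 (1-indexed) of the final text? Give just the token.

Hunk 1: at line 3 remove [nrc,xbbf] add [bkyc] -> 11 lines: kjamv klp zvn bkyc xke ldftg yxv tabt vdb fgsem kfb
Hunk 2: at line 1 remove [klp,zvn,bkyc] add [aiten,lrre] -> 10 lines: kjamv aiten lrre xke ldftg yxv tabt vdb fgsem kfb
Hunk 3: at line 6 remove [vdb] add [lwzs,pehe,przc] -> 12 lines: kjamv aiten lrre xke ldftg yxv tabt lwzs pehe przc fgsem kfb
Hunk 4: at line 2 remove [xke,ldftg] add [kpa,ybbu,rgxi] -> 13 lines: kjamv aiten lrre kpa ybbu rgxi yxv tabt lwzs pehe przc fgsem kfb
Hunk 5: at line 4 remove [rgxi] add [wleh,bbax,xzv] -> 15 lines: kjamv aiten lrre kpa ybbu wleh bbax xzv yxv tabt lwzs pehe przc fgsem kfb
Hunk 6: at line 8 remove [yxv] add [qghgg,ysfk] -> 16 lines: kjamv aiten lrre kpa ybbu wleh bbax xzv qghgg ysfk tabt lwzs pehe przc fgsem kfb
Hunk 7: at line 2 remove [lrre] add [qfg,hcjb,faimg] -> 18 lines: kjamv aiten qfg hcjb faimg kpa ybbu wleh bbax xzv qghgg ysfk tabt lwzs pehe przc fgsem kfb
Final line 5: faimg

Answer: faimg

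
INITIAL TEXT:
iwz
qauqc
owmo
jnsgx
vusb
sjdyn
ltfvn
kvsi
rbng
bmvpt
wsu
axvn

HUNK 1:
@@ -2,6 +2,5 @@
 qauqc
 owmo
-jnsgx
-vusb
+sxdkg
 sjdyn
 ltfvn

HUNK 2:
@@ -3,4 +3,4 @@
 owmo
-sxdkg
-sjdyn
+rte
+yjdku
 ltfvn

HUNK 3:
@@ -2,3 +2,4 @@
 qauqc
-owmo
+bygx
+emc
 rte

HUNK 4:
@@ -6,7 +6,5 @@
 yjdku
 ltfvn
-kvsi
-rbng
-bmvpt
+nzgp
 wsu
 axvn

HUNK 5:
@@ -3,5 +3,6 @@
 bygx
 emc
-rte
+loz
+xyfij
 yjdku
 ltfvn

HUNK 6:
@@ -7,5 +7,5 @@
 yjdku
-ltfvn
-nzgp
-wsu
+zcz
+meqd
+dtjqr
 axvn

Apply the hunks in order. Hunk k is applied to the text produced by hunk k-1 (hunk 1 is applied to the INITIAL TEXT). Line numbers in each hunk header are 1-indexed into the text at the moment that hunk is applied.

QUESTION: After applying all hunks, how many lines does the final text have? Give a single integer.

Answer: 11

Derivation:
Hunk 1: at line 2 remove [jnsgx,vusb] add [sxdkg] -> 11 lines: iwz qauqc owmo sxdkg sjdyn ltfvn kvsi rbng bmvpt wsu axvn
Hunk 2: at line 3 remove [sxdkg,sjdyn] add [rte,yjdku] -> 11 lines: iwz qauqc owmo rte yjdku ltfvn kvsi rbng bmvpt wsu axvn
Hunk 3: at line 2 remove [owmo] add [bygx,emc] -> 12 lines: iwz qauqc bygx emc rte yjdku ltfvn kvsi rbng bmvpt wsu axvn
Hunk 4: at line 6 remove [kvsi,rbng,bmvpt] add [nzgp] -> 10 lines: iwz qauqc bygx emc rte yjdku ltfvn nzgp wsu axvn
Hunk 5: at line 3 remove [rte] add [loz,xyfij] -> 11 lines: iwz qauqc bygx emc loz xyfij yjdku ltfvn nzgp wsu axvn
Hunk 6: at line 7 remove [ltfvn,nzgp,wsu] add [zcz,meqd,dtjqr] -> 11 lines: iwz qauqc bygx emc loz xyfij yjdku zcz meqd dtjqr axvn
Final line count: 11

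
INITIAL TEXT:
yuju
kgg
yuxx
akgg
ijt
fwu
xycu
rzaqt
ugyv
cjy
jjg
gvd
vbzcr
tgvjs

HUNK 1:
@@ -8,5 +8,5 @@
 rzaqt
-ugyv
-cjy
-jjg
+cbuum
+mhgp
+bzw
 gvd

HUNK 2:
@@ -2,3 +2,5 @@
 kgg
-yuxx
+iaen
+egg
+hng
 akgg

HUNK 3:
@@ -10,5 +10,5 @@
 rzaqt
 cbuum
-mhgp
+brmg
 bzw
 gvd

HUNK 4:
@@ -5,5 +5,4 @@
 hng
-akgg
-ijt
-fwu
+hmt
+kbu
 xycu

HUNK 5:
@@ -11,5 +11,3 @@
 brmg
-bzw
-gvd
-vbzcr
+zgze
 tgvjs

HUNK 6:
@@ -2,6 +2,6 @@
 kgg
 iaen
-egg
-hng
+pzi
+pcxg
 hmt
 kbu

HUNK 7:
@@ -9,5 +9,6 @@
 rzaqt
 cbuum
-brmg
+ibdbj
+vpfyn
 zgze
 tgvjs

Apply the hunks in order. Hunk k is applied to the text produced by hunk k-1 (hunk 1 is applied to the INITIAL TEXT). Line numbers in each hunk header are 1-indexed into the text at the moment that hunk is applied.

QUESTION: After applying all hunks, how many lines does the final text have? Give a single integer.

Hunk 1: at line 8 remove [ugyv,cjy,jjg] add [cbuum,mhgp,bzw] -> 14 lines: yuju kgg yuxx akgg ijt fwu xycu rzaqt cbuum mhgp bzw gvd vbzcr tgvjs
Hunk 2: at line 2 remove [yuxx] add [iaen,egg,hng] -> 16 lines: yuju kgg iaen egg hng akgg ijt fwu xycu rzaqt cbuum mhgp bzw gvd vbzcr tgvjs
Hunk 3: at line 10 remove [mhgp] add [brmg] -> 16 lines: yuju kgg iaen egg hng akgg ijt fwu xycu rzaqt cbuum brmg bzw gvd vbzcr tgvjs
Hunk 4: at line 5 remove [akgg,ijt,fwu] add [hmt,kbu] -> 15 lines: yuju kgg iaen egg hng hmt kbu xycu rzaqt cbuum brmg bzw gvd vbzcr tgvjs
Hunk 5: at line 11 remove [bzw,gvd,vbzcr] add [zgze] -> 13 lines: yuju kgg iaen egg hng hmt kbu xycu rzaqt cbuum brmg zgze tgvjs
Hunk 6: at line 2 remove [egg,hng] add [pzi,pcxg] -> 13 lines: yuju kgg iaen pzi pcxg hmt kbu xycu rzaqt cbuum brmg zgze tgvjs
Hunk 7: at line 9 remove [brmg] add [ibdbj,vpfyn] -> 14 lines: yuju kgg iaen pzi pcxg hmt kbu xycu rzaqt cbuum ibdbj vpfyn zgze tgvjs
Final line count: 14

Answer: 14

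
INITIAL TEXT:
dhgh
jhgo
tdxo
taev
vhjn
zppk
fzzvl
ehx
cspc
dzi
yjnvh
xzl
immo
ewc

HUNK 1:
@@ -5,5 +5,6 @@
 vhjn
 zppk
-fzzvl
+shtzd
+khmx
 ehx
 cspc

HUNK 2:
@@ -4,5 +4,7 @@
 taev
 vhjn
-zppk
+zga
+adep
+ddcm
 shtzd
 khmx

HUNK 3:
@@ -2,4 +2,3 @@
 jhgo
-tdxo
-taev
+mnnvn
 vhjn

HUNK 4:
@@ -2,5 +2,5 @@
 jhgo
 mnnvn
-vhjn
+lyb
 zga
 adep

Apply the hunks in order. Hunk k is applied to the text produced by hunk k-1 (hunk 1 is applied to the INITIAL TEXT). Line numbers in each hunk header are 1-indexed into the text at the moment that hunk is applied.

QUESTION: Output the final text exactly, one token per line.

Hunk 1: at line 5 remove [fzzvl] add [shtzd,khmx] -> 15 lines: dhgh jhgo tdxo taev vhjn zppk shtzd khmx ehx cspc dzi yjnvh xzl immo ewc
Hunk 2: at line 4 remove [zppk] add [zga,adep,ddcm] -> 17 lines: dhgh jhgo tdxo taev vhjn zga adep ddcm shtzd khmx ehx cspc dzi yjnvh xzl immo ewc
Hunk 3: at line 2 remove [tdxo,taev] add [mnnvn] -> 16 lines: dhgh jhgo mnnvn vhjn zga adep ddcm shtzd khmx ehx cspc dzi yjnvh xzl immo ewc
Hunk 4: at line 2 remove [vhjn] add [lyb] -> 16 lines: dhgh jhgo mnnvn lyb zga adep ddcm shtzd khmx ehx cspc dzi yjnvh xzl immo ewc

Answer: dhgh
jhgo
mnnvn
lyb
zga
adep
ddcm
shtzd
khmx
ehx
cspc
dzi
yjnvh
xzl
immo
ewc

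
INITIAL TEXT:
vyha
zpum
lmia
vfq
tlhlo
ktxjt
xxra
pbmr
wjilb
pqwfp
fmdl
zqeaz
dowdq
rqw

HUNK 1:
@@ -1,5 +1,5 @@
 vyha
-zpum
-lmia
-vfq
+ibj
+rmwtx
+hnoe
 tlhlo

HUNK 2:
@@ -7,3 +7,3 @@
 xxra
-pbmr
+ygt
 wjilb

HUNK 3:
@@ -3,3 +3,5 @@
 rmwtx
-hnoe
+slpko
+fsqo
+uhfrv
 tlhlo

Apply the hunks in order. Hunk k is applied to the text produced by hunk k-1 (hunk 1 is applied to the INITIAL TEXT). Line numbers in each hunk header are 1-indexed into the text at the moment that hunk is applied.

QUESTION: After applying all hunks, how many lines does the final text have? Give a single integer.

Answer: 16

Derivation:
Hunk 1: at line 1 remove [zpum,lmia,vfq] add [ibj,rmwtx,hnoe] -> 14 lines: vyha ibj rmwtx hnoe tlhlo ktxjt xxra pbmr wjilb pqwfp fmdl zqeaz dowdq rqw
Hunk 2: at line 7 remove [pbmr] add [ygt] -> 14 lines: vyha ibj rmwtx hnoe tlhlo ktxjt xxra ygt wjilb pqwfp fmdl zqeaz dowdq rqw
Hunk 3: at line 3 remove [hnoe] add [slpko,fsqo,uhfrv] -> 16 lines: vyha ibj rmwtx slpko fsqo uhfrv tlhlo ktxjt xxra ygt wjilb pqwfp fmdl zqeaz dowdq rqw
Final line count: 16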